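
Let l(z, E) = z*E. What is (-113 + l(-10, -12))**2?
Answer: 49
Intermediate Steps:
l(z, E) = E*z
(-113 + l(-10, -12))**2 = (-113 - 12*(-10))**2 = (-113 + 120)**2 = 7**2 = 49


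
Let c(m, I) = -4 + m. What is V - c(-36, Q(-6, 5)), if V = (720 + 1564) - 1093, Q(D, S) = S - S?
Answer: 1231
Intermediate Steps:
Q(D, S) = 0
V = 1191 (V = 2284 - 1093 = 1191)
V - c(-36, Q(-6, 5)) = 1191 - (-4 - 36) = 1191 - 1*(-40) = 1191 + 40 = 1231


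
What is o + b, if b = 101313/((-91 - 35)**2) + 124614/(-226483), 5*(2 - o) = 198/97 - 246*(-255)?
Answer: -2429540694099481/193765265820 ≈ -12539.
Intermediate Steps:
o = -6084038/485 (o = 2 - (198/97 - 246*(-255))/5 = 2 - (198*(1/97) + 62730)/5 = 2 - (198/97 + 62730)/5 = 2 - 1/5*6085008/97 = 2 - 6085008/485 = -6084038/485 ≈ -12544.)
b = 2329700035/399516012 (b = 101313/((-126)**2) + 124614*(-1/226483) = 101313/15876 - 124614/226483 = 101313*(1/15876) - 124614/226483 = 11257/1764 - 124614/226483 = 2329700035/399516012 ≈ 5.8313)
o + b = -6084038/485 + 2329700035/399516012 = -2429540694099481/193765265820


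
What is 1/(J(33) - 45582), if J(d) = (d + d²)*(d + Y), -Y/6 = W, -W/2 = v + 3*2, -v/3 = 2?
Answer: -1/8556 ≈ -0.00011688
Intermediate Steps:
v = -6 (v = -3*2 = -6)
W = 0 (W = -2*(-6 + 3*2) = -2*(-6 + 6) = -2*0 = 0)
Y = 0 (Y = -6*0 = 0)
J(d) = d*(d + d²) (J(d) = (d + d²)*(d + 0) = (d + d²)*d = d*(d + d²))
1/(J(33) - 45582) = 1/(33²*(1 + 33) - 45582) = 1/(1089*34 - 45582) = 1/(37026 - 45582) = 1/(-8556) = -1/8556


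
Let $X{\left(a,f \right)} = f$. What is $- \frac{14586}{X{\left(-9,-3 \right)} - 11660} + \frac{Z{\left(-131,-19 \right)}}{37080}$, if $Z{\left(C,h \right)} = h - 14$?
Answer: $\frac{180154667}{144154680} \approx 1.2497$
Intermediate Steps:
$Z{\left(C,h \right)} = -14 + h$
$- \frac{14586}{X{\left(-9,-3 \right)} - 11660} + \frac{Z{\left(-131,-19 \right)}}{37080} = - \frac{14586}{-3 - 11660} + \frac{-14 - 19}{37080} = - \frac{14586}{-3 - 11660} - \frac{11}{12360} = - \frac{14586}{-11663} - \frac{11}{12360} = \left(-14586\right) \left(- \frac{1}{11663}\right) - \frac{11}{12360} = \frac{14586}{11663} - \frac{11}{12360} = \frac{180154667}{144154680}$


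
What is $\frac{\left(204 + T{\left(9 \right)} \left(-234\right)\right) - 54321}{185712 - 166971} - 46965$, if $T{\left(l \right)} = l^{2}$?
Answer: $- \frac{293414712}{6247} \approx -46969.0$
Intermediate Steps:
$\frac{\left(204 + T{\left(9 \right)} \left(-234\right)\right) - 54321}{185712 - 166971} - 46965 = \frac{\left(204 + 9^{2} \left(-234\right)\right) - 54321}{185712 - 166971} - 46965 = \frac{\left(204 + 81 \left(-234\right)\right) - 54321}{18741} - 46965 = \left(\left(204 - 18954\right) - 54321\right) \frac{1}{18741} - 46965 = \left(-18750 - 54321\right) \frac{1}{18741} - 46965 = \left(-73071\right) \frac{1}{18741} - 46965 = - \frac{24357}{6247} - 46965 = - \frac{293414712}{6247}$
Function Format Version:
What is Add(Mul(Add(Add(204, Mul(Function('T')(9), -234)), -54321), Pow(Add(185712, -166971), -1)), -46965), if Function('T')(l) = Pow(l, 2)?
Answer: Rational(-293414712, 6247) ≈ -46969.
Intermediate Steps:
Add(Mul(Add(Add(204, Mul(Function('T')(9), -234)), -54321), Pow(Add(185712, -166971), -1)), -46965) = Add(Mul(Add(Add(204, Mul(Pow(9, 2), -234)), -54321), Pow(Add(185712, -166971), -1)), -46965) = Add(Mul(Add(Add(204, Mul(81, -234)), -54321), Pow(18741, -1)), -46965) = Add(Mul(Add(Add(204, -18954), -54321), Rational(1, 18741)), -46965) = Add(Mul(Add(-18750, -54321), Rational(1, 18741)), -46965) = Add(Mul(-73071, Rational(1, 18741)), -46965) = Add(Rational(-24357, 6247), -46965) = Rational(-293414712, 6247)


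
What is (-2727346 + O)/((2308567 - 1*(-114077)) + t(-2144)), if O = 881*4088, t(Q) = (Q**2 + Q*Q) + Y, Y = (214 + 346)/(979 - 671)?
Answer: 1602667/21296216 ≈ 0.075256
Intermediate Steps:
Y = 20/11 (Y = 560/308 = 560*(1/308) = 20/11 ≈ 1.8182)
t(Q) = 20/11 + 2*Q**2 (t(Q) = (Q**2 + Q*Q) + 20/11 = (Q**2 + Q**2) + 20/11 = 2*Q**2 + 20/11 = 20/11 + 2*Q**2)
O = 3601528
(-2727346 + O)/((2308567 - 1*(-114077)) + t(-2144)) = (-2727346 + 3601528)/((2308567 - 1*(-114077)) + (20/11 + 2*(-2144)**2)) = 874182/((2308567 + 114077) + (20/11 + 2*4596736)) = 874182/(2422644 + (20/11 + 9193472)) = 874182/(2422644 + 101128212/11) = 874182/(127777296/11) = 874182*(11/127777296) = 1602667/21296216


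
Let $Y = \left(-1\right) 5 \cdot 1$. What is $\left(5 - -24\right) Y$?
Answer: $-145$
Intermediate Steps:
$Y = -5$ ($Y = \left(-5\right) 1 = -5$)
$\left(5 - -24\right) Y = \left(5 - -24\right) \left(-5\right) = \left(5 + 24\right) \left(-5\right) = 29 \left(-5\right) = -145$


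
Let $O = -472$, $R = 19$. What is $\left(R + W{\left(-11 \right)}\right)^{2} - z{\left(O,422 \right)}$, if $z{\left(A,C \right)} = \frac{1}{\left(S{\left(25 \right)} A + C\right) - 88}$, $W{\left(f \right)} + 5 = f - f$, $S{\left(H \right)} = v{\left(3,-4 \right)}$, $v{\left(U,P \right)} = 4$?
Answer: $\frac{304585}{1554} \approx 196.0$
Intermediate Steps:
$S{\left(H \right)} = 4$
$W{\left(f \right)} = -5$ ($W{\left(f \right)} = -5 + \left(f - f\right) = -5 + 0 = -5$)
$z{\left(A,C \right)} = \frac{1}{-88 + C + 4 A}$ ($z{\left(A,C \right)} = \frac{1}{\left(4 A + C\right) - 88} = \frac{1}{\left(C + 4 A\right) - 88} = \frac{1}{-88 + C + 4 A}$)
$\left(R + W{\left(-11 \right)}\right)^{2} - z{\left(O,422 \right)} = \left(19 - 5\right)^{2} - \frac{1}{-88 + 422 + 4 \left(-472\right)} = 14^{2} - \frac{1}{-88 + 422 - 1888} = 196 - \frac{1}{-1554} = 196 - - \frac{1}{1554} = 196 + \frac{1}{1554} = \frac{304585}{1554}$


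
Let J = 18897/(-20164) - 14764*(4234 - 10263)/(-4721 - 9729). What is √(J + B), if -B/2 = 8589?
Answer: I*√3400132299817/12070 ≈ 152.77*I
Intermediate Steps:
B = -17178 (B = -2*8589 = -17178)
J = -897557087617/145684900 (J = 18897*(-1/20164) - 14764/((-14450/(-6029))) = -18897/20164 - 14764/((-14450*(-1/6029))) = -18897/20164 - 14764/14450/6029 = -18897/20164 - 14764*6029/14450 = -18897/20164 - 44506078/7225 = -897557087617/145684900 ≈ -6160.9)
√(J + B) = √(-897557087617/145684900 - 17178) = √(-3400132299817/145684900) = I*√3400132299817/12070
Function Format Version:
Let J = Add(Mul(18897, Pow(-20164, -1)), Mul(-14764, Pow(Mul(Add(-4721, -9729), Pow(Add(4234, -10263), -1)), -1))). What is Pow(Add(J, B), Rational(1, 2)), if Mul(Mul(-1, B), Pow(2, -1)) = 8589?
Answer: Mul(Rational(1, 12070), I, Pow(3400132299817, Rational(1, 2))) ≈ Mul(152.77, I)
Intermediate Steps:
B = -17178 (B = Mul(-2, 8589) = -17178)
J = Rational(-897557087617, 145684900) (J = Add(Mul(18897, Rational(-1, 20164)), Mul(-14764, Pow(Mul(-14450, Pow(-6029, -1)), -1))) = Add(Rational(-18897, 20164), Mul(-14764, Pow(Mul(-14450, Rational(-1, 6029)), -1))) = Add(Rational(-18897, 20164), Mul(-14764, Pow(Rational(14450, 6029), -1))) = Add(Rational(-18897, 20164), Mul(-14764, Rational(6029, 14450))) = Add(Rational(-18897, 20164), Rational(-44506078, 7225)) = Rational(-897557087617, 145684900) ≈ -6160.9)
Pow(Add(J, B), Rational(1, 2)) = Pow(Add(Rational(-897557087617, 145684900), -17178), Rational(1, 2)) = Pow(Rational(-3400132299817, 145684900), Rational(1, 2)) = Mul(Rational(1, 12070), I, Pow(3400132299817, Rational(1, 2)))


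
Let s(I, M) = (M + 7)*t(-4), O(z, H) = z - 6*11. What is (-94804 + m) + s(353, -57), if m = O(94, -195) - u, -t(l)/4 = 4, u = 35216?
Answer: -129192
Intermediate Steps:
O(z, H) = -66 + z (O(z, H) = z - 66 = -66 + z)
t(l) = -16 (t(l) = -4*4 = -16)
s(I, M) = -112 - 16*M (s(I, M) = (M + 7)*(-16) = (7 + M)*(-16) = -112 - 16*M)
m = -35188 (m = (-66 + 94) - 1*35216 = 28 - 35216 = -35188)
(-94804 + m) + s(353, -57) = (-94804 - 35188) + (-112 - 16*(-57)) = -129992 + (-112 + 912) = -129992 + 800 = -129192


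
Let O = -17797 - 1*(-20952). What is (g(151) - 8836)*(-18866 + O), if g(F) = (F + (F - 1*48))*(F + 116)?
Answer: -926666202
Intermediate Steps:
O = 3155 (O = -17797 + 20952 = 3155)
g(F) = (-48 + 2*F)*(116 + F) (g(F) = (F + (F - 48))*(116 + F) = (F + (-48 + F))*(116 + F) = (-48 + 2*F)*(116 + F))
(g(151) - 8836)*(-18866 + O) = ((-5568 + 2*151² + 184*151) - 8836)*(-18866 + 3155) = ((-5568 + 2*22801 + 27784) - 8836)*(-15711) = ((-5568 + 45602 + 27784) - 8836)*(-15711) = (67818 - 8836)*(-15711) = 58982*(-15711) = -926666202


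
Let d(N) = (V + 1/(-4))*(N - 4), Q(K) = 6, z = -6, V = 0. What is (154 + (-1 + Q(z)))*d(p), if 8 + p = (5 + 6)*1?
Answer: 159/4 ≈ 39.750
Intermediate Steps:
p = 3 (p = -8 + (5 + 6)*1 = -8 + 11*1 = -8 + 11 = 3)
d(N) = 1 - N/4 (d(N) = (0 + 1/(-4))*(N - 4) = (0 - ¼)*(-4 + N) = -(-4 + N)/4 = 1 - N/4)
(154 + (-1 + Q(z)))*d(p) = (154 + (-1 + 6))*(1 - ¼*3) = (154 + 5)*(1 - ¾) = 159*(¼) = 159/4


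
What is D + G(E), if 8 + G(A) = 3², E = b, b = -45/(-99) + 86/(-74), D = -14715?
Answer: -14714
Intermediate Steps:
b = -288/407 (b = -45*(-1/99) + 86*(-1/74) = 5/11 - 43/37 = -288/407 ≈ -0.70762)
E = -288/407 ≈ -0.70762
G(A) = 1 (G(A) = -8 + 3² = -8 + 9 = 1)
D + G(E) = -14715 + 1 = -14714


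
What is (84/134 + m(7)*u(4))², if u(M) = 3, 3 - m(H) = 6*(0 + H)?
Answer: 60793209/4489 ≈ 13543.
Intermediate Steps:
m(H) = 3 - 6*H (m(H) = 3 - 6*(0 + H) = 3 - 6*H)
(84/134 + m(7)*u(4))² = (84/134 + (3 - 6*7)*3)² = (84*(1/134) + (3 - 42)*3)² = (42/67 - 39*3)² = (42/67 - 117)² = (-7797/67)² = 60793209/4489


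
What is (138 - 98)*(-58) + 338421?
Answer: 336101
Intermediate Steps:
(138 - 98)*(-58) + 338421 = 40*(-58) + 338421 = -2320 + 338421 = 336101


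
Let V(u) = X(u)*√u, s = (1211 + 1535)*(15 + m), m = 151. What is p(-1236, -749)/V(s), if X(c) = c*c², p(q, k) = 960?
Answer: 15*√113959/337306347660461699522 ≈ 1.5012e-17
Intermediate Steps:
s = 455836 (s = (1211 + 1535)*(15 + 151) = 2746*166 = 455836)
X(c) = c³
V(u) = u^(7/2) (V(u) = u³*√u = u^(7/2))
p(-1236, -749)/V(s) = 960/(455836^(7/2)) = 960/((189433096554634112*√113959)) = 960*(√113959/21587606250269548769408) = 15*√113959/337306347660461699522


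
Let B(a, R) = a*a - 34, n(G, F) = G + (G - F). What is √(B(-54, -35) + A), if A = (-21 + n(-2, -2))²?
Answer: 3*√379 ≈ 58.404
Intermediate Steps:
n(G, F) = -F + 2*G
B(a, R) = -34 + a² (B(a, R) = a² - 34 = -34 + a²)
A = 529 (A = (-21 + (-1*(-2) + 2*(-2)))² = (-21 + (2 - 4))² = (-21 - 2)² = (-23)² = 529)
√(B(-54, -35) + A) = √((-34 + (-54)²) + 529) = √((-34 + 2916) + 529) = √(2882 + 529) = √3411 = 3*√379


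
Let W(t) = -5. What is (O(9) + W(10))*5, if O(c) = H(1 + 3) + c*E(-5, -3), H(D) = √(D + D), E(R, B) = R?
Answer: -250 + 10*√2 ≈ -235.86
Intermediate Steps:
H(D) = √2*√D (H(D) = √(2*D) = √2*√D)
O(c) = -5*c + 2*√2 (O(c) = √2*√(1 + 3) + c*(-5) = √2*√4 - 5*c = √2*2 - 5*c = 2*√2 - 5*c = -5*c + 2*√2)
(O(9) + W(10))*5 = ((-5*9 + 2*√2) - 5)*5 = ((-45 + 2*√2) - 5)*5 = (-50 + 2*√2)*5 = -250 + 10*√2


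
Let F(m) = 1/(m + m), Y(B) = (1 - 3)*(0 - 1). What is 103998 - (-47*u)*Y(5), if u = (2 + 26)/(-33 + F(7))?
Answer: 47906230/461 ≈ 1.0392e+5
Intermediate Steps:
Y(B) = 2 (Y(B) = -2*(-1) = 2)
F(m) = 1/(2*m)
u = -392/461 (u = (2 + 26)/(-33 + (½)/7) = 28/(-33 + (½)*(⅐)) = 28/(-33 + 1/14) = 28/(-461/14) = 28*(-14/461) = -392/461 ≈ -0.85033)
103998 - (-47*u)*Y(5) = 103998 - (-47*(-392/461))*2 = 103998 - 18424*2/461 = 103998 - 1*36848/461 = 103998 - 36848/461 = 47906230/461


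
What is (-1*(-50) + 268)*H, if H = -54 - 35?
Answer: -28302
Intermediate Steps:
H = -89
(-1*(-50) + 268)*H = (-1*(-50) + 268)*(-89) = (50 + 268)*(-89) = 318*(-89) = -28302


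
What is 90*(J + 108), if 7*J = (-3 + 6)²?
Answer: 68850/7 ≈ 9835.7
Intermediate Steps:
J = 9/7 (J = (-3 + 6)²/7 = (⅐)*3² = (⅐)*9 = 9/7 ≈ 1.2857)
90*(J + 108) = 90*(9/7 + 108) = 90*(765/7) = 68850/7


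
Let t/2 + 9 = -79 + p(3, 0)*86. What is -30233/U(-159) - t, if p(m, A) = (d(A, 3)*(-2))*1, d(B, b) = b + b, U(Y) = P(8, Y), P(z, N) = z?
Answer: -12313/8 ≈ -1539.1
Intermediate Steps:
U(Y) = 8
d(B, b) = 2*b
p(m, A) = -12 (p(m, A) = ((2*3)*(-2))*1 = (6*(-2))*1 = -12*1 = -12)
t = -2240 (t = -18 + 2*(-79 - 12*86) = -18 + 2*(-79 - 1032) = -18 + 2*(-1111) = -18 - 2222 = -2240)
-30233/U(-159) - t = -30233/8 - 1*(-2240) = -30233*⅛ + 2240 = -30233/8 + 2240 = -12313/8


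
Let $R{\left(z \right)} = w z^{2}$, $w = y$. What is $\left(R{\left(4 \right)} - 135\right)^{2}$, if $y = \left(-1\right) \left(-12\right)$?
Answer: $3249$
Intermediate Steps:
$y = 12$
$w = 12$
$R{\left(z \right)} = 12 z^{2}$
$\left(R{\left(4 \right)} - 135\right)^{2} = \left(12 \cdot 4^{2} - 135\right)^{2} = \left(12 \cdot 16 - 135\right)^{2} = \left(192 - 135\right)^{2} = 57^{2} = 3249$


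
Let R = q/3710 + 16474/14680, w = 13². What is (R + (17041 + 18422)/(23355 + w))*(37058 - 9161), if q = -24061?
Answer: -430648965275136/4003696585 ≈ -1.0756e+5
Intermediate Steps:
w = 169
R = -14604847/2723140 (R = -24061/3710 + 16474/14680 = -24061*1/3710 + 16474*(1/14680) = -24061/3710 + 8237/7340 = -14604847/2723140 ≈ -5.3632)
(R + (17041 + 18422)/(23355 + w))*(37058 - 9161) = (-14604847/2723140 + (17041 + 18422)/(23355 + 169))*(37058 - 9161) = (-14604847/2723140 + 35463/23524)*27897 = -15437106688/4003696585*27897 = -430648965275136/4003696585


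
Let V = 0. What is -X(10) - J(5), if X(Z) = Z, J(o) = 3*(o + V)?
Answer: -25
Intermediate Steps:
J(o) = 3*o (J(o) = 3*(o + 0) = 3*o)
-X(10) - J(5) = -1*10 - 3*5 = -10 - 1*15 = -10 - 15 = -25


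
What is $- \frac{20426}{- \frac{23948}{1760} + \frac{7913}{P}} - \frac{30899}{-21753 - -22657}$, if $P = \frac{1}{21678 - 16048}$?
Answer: $- \frac{605692720809847}{17720278162152} \approx -34.181$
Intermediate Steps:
$P = \frac{1}{5630} \approx 0.00017762$
$- \frac{20426}{- \frac{23948}{1760} + \frac{7913}{P}} - \frac{30899}{-21753 - -22657} = - \frac{20426}{- \frac{23948}{1760} + 7913 \frac{1}{\frac{1}{5630}}} - \frac{30899}{-21753 - -22657} = - \frac{20426}{\left(-23948\right) \frac{1}{1760} + 7913 \cdot 5630} - \frac{30899}{-21753 + 22657} = - \frac{20426}{- \frac{5987}{440} + 44550190} - \frac{30899}{904} = - \frac{20426}{\frac{19602077613}{440}} - \frac{30899}{904} = \left(-20426\right) \frac{440}{19602077613} - \frac{30899}{904} = - \frac{8987440}{19602077613} - \frac{30899}{904} = - \frac{605692720809847}{17720278162152}$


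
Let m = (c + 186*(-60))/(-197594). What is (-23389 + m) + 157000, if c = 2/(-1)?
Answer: 13200371548/98797 ≈ 1.3361e+5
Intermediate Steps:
c = -2 (c = -1*2 = -2)
m = 5581/98797 (m = (-2 + 186*(-60))/(-197594) = (-2 - 11160)*(-1/197594) = -11162*(-1/197594) = 5581/98797 ≈ 0.056490)
(-23389 + m) + 157000 = (-23389 + 5581/98797) + 157000 = -2310757452/98797 + 157000 = 13200371548/98797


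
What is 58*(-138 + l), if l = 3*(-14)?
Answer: -10440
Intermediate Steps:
l = -42
58*(-138 + l) = 58*(-138 - 42) = 58*(-180) = -10440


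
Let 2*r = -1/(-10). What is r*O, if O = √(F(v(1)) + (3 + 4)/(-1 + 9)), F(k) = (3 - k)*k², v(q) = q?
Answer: √46/80 ≈ 0.084779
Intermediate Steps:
F(k) = k²*(3 - k)
O = √46/4 (O = √(1²*(3 - 1*1) + (3 + 4)/(-1 + 9)) = √(1*(3 - 1) + 7/8) = √(1*2 + 7*(⅛)) = √(2 + 7/8) = √(23/8) = √46/4 ≈ 1.6956)
r = 1/20 (r = (-1/(-10))/2 = (-1*(-⅒))/2 = (½)*(⅒) = 1/20 ≈ 0.050000)
r*O = (√46/4)/20 = √46/80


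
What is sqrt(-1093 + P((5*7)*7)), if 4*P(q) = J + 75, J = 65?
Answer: 23*I*sqrt(2) ≈ 32.527*I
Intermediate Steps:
P(q) = 35 (P(q) = (65 + 75)/4 = (1/4)*140 = 35)
sqrt(-1093 + P((5*7)*7)) = sqrt(-1093 + 35) = sqrt(-1058) = 23*I*sqrt(2)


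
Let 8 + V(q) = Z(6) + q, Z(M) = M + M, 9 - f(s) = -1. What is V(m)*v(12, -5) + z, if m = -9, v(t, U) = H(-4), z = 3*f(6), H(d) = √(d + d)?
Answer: 30 - 10*I*√2 ≈ 30.0 - 14.142*I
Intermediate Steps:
f(s) = 10 (f(s) = 9 - 1*(-1) = 9 + 1 = 10)
H(d) = √2*√d (H(d) = √(2*d) = √2*√d)
z = 30 (z = 3*10 = 30)
v(t, U) = 2*I*√2 (v(t, U) = √2*√(-4) = √2*(2*I) = 2*I*√2)
Z(M) = 2*M
V(q) = 4 + q (V(q) = -8 + (2*6 + q) = -8 + (12 + q) = 4 + q)
V(m)*v(12, -5) + z = (4 - 9)*(2*I*√2) + 30 = -10*I*√2 + 30 = 30 - 10*I*√2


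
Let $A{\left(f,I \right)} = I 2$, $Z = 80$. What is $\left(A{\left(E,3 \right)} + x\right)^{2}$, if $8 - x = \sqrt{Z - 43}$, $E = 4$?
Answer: $\left(14 - \sqrt{37}\right)^{2} \approx 62.683$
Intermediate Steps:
$A{\left(f,I \right)} = 2 I$
$x = 8 - \sqrt{37}$ ($x = 8 - \sqrt{80 - 43} = 8 - \sqrt{37} \approx 1.9172$)
$\left(A{\left(E,3 \right)} + x\right)^{2} = \left(2 \cdot 3 + \left(8 - \sqrt{37}\right)\right)^{2} = \left(6 + \left(8 - \sqrt{37}\right)\right)^{2} = \left(14 - \sqrt{37}\right)^{2}$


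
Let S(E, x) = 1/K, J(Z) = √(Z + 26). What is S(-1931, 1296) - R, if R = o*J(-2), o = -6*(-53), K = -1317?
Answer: -1/1317 - 636*√6 ≈ -1557.9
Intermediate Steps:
J(Z) = √(26 + Z)
S(E, x) = -1/1317 (S(E, x) = 1/(-1317) = -1/1317)
o = 318
R = 636*√6 (R = 318*√(26 - 2) = 318*√24 = 318*(2*√6) = 636*√6 ≈ 1557.9)
S(-1931, 1296) - R = -1/1317 - 636*√6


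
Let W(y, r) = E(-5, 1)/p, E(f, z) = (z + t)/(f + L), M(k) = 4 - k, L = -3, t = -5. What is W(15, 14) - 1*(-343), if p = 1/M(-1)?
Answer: 691/2 ≈ 345.50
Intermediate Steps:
E(f, z) = (-5 + z)/(-3 + f) (E(f, z) = (z - 5)/(f - 3) = (-5 + z)/(-3 + f))
p = 1/5 (p = 1/(4 - 1*(-1)) = 1/(4 + 1) = 1/5 ≈ 0.20000)
W(y, r) = 5/2 (W(y, r) = ((-5 + 1)/(-3 - 5))/(1/5) = (-4/(-8))*5 = -1/8*(-4)*5 = (1/2)*5 = 5/2)
W(15, 14) - 1*(-343) = 5/2 - 1*(-343) = 5/2 + 343 = 691/2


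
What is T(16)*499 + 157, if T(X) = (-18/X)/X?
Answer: 15605/128 ≈ 121.91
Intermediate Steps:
T(X) = -18/X²
T(16)*499 + 157 = -18/16²*499 + 157 = -18*1/256*499 + 157 = -9/128*499 + 157 = -4491/128 + 157 = 15605/128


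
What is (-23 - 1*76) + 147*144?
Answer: 21069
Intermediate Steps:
(-23 - 1*76) + 147*144 = (-23 - 76) + 21168 = -99 + 21168 = 21069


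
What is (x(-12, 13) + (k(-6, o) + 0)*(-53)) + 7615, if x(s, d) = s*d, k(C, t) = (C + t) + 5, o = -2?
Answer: 7618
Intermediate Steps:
k(C, t) = 5 + C + t
x(s, d) = d*s
(x(-12, 13) + (k(-6, o) + 0)*(-53)) + 7615 = (13*(-12) + ((5 - 6 - 2) + 0)*(-53)) + 7615 = (-156 + (-3 + 0)*(-53)) + 7615 = (-156 - 3*(-53)) + 7615 = (-156 + 159) + 7615 = 3 + 7615 = 7618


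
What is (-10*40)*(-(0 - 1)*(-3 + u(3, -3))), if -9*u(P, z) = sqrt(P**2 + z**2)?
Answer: 1200 + 400*sqrt(2)/3 ≈ 1388.6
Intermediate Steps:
u(P, z) = -sqrt(P**2 + z**2)/9
(-10*40)*(-(0 - 1)*(-3 + u(3, -3))) = (-10*40)*(-(0 - 1)*(-3 - sqrt(3**2 + (-3)**2)/9)) = -(-400)*(-(-3 - sqrt(9 + 9)/9)) = -(-400)*(-(-3 - sqrt(2)/3)) = -(-400)*(3 + sqrt(2)/3) = -400*(-3 - sqrt(2)/3) = 1200 + 400*sqrt(2)/3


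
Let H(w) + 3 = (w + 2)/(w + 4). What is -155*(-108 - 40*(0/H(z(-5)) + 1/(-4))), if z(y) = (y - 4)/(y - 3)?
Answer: 15190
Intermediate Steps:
z(y) = (-4 + y)/(-3 + y)
H(w) = -3 + (2 + w)/(4 + w) (H(w) = -3 + (w + 2)/(w + 4) = -3 + (2 + w)/(4 + w))
-155*(-108 - 40*(0/H(z(-5)) + 1/(-4))) = -155*(-108 - 40*(0/((2*(-5 - (-4 - 5)/(-3 - 5))/(4 + (-4 - 5)/(-3 - 5)))) + 1/(-4))) = -155*(-108 - 40*(0/((2*(-5 - (-9)/(-8))/(4 - 9/(-8)))) + 1*(-¼))) = -155*(-108 - 40*(0/((2*(-5 - (-1)*(-9)/8)/(4 - ⅛*(-9)))) - ¼)) = -155*(-108 - 40*(0/((2*(-5 - 1*9/8)/(4 + 9/8))) - ¼)) = -155*(-108 - 40*(0/((2*(-5 - 9/8)/(41/8))) - ¼)) = -155*(-108 - 40*(0/((2*(8/41)*(-49/8))) - ¼)) = -155*(-108 - 40*(0/(-98/41) - ¼)) = -155*(-108 - 40*(0*(-41/98) - ¼)) = -155*(-108 - 40*(0 - ¼)) = -155*(-108 - 40*(-¼)) = -155*(-108 + 10) = -155*(-98) = 15190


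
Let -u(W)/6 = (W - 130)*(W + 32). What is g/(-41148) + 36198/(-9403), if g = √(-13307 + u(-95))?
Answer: -36198/9403 - I*√98357/41148 ≈ -3.8496 - 0.0076217*I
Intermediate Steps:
u(W) = -6*(-130 + W)*(32 + W) (u(W) = -6*(W - 130)*(W + 32) = -6*(-130 + W)*(32 + W))
g = I*√98357 (g = √(-13307 + (24960 - 6*(-95)² + 588*(-95))) = √(-13307 + (24960 - 6*9025 - 55860)) = √(-13307 + (24960 - 54150 - 55860)) = √(-13307 - 85050) = √(-98357) = I*√98357 ≈ 313.62*I)
g/(-41148) + 36198/(-9403) = (I*√98357)/(-41148) + 36198/(-9403) = (I*√98357)*(-1/41148) + 36198*(-1/9403) = -I*√98357/41148 - 36198/9403 = -36198/9403 - I*√98357/41148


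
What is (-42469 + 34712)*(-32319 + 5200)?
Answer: 210362083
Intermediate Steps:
(-42469 + 34712)*(-32319 + 5200) = -7757*(-27119) = 210362083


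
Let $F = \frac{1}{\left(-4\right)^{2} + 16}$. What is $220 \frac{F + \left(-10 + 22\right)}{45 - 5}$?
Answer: $\frac{4235}{64} \approx 66.172$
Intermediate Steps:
$F = \frac{1}{32}$ ($F = \frac{1}{16 + 16} = \frac{1}{32} \approx 0.03125$)
$220 \frac{F + \left(-10 + 22\right)}{45 - 5} = 220 \frac{\frac{1}{32} + \left(-10 + 22\right)}{45 - 5} = 220 \frac{\frac{1}{32} + 12}{40} = 220 \cdot \frac{385}{32} \cdot \frac{1}{40} = 220 \cdot \frac{77}{256} = \frac{4235}{64}$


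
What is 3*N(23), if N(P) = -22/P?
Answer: -66/23 ≈ -2.8696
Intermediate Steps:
3*N(23) = 3*(-22/23) = -66/23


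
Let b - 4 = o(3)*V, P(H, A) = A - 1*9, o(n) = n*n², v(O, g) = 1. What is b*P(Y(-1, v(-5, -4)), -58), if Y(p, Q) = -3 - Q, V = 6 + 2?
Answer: -14740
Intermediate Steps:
V = 8
o(n) = n³
P(H, A) = -9 + A (P(H, A) = A - 9 = -9 + A)
b = 220 (b = 4 + 3³*8 = 4 + 27*8 = 4 + 216 = 220)
b*P(Y(-1, v(-5, -4)), -58) = 220*(-9 - 58) = 220*(-67) = -14740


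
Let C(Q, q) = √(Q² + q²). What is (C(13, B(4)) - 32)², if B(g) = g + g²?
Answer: (32 - √569)² ≈ 66.362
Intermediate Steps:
(C(13, B(4)) - 32)² = (√(13² + (4*(1 + 4))²) - 32)² = (√(169 + (4*5)²) - 32)² = (√(169 + 20²) - 32)² = (√(169 + 400) - 32)² = (√569 - 32)² = (-32 + √569)²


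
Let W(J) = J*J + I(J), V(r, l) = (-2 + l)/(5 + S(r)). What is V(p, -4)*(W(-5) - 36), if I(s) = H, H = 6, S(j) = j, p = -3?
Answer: 15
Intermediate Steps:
I(s) = 6
V(r, l) = (-2 + l)/(5 + r)
W(J) = 6 + J² (W(J) = J*J + 6 = J² + 6 = 6 + J²)
V(p, -4)*(W(-5) - 36) = ((-2 - 4)/(5 - 3))*((6 + (-5)²) - 36) = (-6/2)*((6 + 25) - 36) = ((½)*(-6))*(31 - 36) = -3*(-5) = 15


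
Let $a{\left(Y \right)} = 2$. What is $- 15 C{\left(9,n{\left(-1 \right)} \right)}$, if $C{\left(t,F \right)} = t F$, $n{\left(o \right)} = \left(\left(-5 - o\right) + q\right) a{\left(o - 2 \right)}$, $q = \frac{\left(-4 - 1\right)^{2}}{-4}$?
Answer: $\frac{5535}{2} \approx 2767.5$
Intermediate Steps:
$q = - \frac{25}{4}$ ($q = \left(-5\right)^{2} \left(- \frac{1}{4}\right) = 25 \left(- \frac{1}{4}\right) = - \frac{25}{4} \approx -6.25$)
$n{\left(o \right)} = - \frac{45}{2} - 2 o$ ($n{\left(o \right)} = \left(\left(-5 - o\right) - \frac{25}{4}\right) 2 = \left(- \frac{45}{4} - o\right) 2 = - \frac{45}{2} - 2 o$)
$C{\left(t,F \right)} = F t$
$- 15 C{\left(9,n{\left(-1 \right)} \right)} = - 15 \left(- \frac{45}{2} - -2\right) 9 = - 15 \left(- \frac{45}{2} + 2\right) 9 = - 15 \left(\left(- \frac{41}{2}\right) 9\right) = \left(-15\right) \left(- \frac{369}{2}\right) = \frac{5535}{2}$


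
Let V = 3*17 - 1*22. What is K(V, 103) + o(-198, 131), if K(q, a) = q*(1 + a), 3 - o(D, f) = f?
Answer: 2888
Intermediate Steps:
o(D, f) = 3 - f
V = 29 (V = 51 - 22 = 29)
K(V, 103) + o(-198, 131) = 29*(1 + 103) + (3 - 1*131) = 29*104 + (3 - 131) = 3016 - 128 = 2888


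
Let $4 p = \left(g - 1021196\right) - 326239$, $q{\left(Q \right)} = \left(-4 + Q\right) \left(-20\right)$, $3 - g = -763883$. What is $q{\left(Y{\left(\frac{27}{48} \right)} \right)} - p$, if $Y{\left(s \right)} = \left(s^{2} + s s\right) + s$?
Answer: $\frac{4670187}{32} \approx 1.4594 \cdot 10^{5}$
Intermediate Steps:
$g = 763886$ ($g = 3 - -763883 = 3 + 763883 = 763886$)
$Y{\left(s \right)} = s + 2 s^{2}$ ($Y{\left(s \right)} = \left(s^{2} + s^{2}\right) + s = 2 s^{2} + s = s + 2 s^{2}$)
$q{\left(Q \right)} = 80 - 20 Q$
$p = - \frac{583549}{4}$ ($p = \frac{\left(763886 - 1021196\right) - 326239}{4} = \frac{-257310 - 326239}{4} = \frac{1}{4} \left(-583549\right) = - \frac{583549}{4} \approx -1.4589 \cdot 10^{5}$)
$q{\left(Y{\left(\frac{27}{48} \right)} \right)} - p = \left(80 - 20 \cdot \frac{27}{48} \left(1 + 2 \cdot \frac{27}{48}\right)\right) - - \frac{583549}{4} = \left(80 - 20 \cdot 27 \cdot \frac{1}{48} \left(1 + 2 \cdot 27 \cdot \frac{1}{48}\right)\right) + \frac{583549}{4} = \left(80 - 20 \frac{9 \left(1 + 2 \cdot \frac{9}{16}\right)}{16}\right) + \frac{583549}{4} = \left(80 - 20 \frac{9 \left(1 + \frac{9}{8}\right)}{16}\right) + \frac{583549}{4} = \left(80 - 20 \cdot \frac{9}{16} \cdot \frac{17}{8}\right) + \frac{583549}{4} = \left(80 - \frac{765}{32}\right) + \frac{583549}{4} = \frac{1795}{32} + \frac{583549}{4} = \frac{4670187}{32}$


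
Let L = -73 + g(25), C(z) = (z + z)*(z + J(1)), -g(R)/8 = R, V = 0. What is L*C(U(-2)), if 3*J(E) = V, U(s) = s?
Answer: -2184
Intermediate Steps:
J(E) = 0 (J(E) = (⅓)*0 = 0)
g(R) = -8*R
C(z) = 2*z² (C(z) = (z + z)*(z + 0) = (2*z)*z = 2*z²)
L = -273 (L = -73 - 8*25 = -73 - 200 = -273)
L*C(U(-2)) = -546*(-2)² = -546*4 = -273*8 = -2184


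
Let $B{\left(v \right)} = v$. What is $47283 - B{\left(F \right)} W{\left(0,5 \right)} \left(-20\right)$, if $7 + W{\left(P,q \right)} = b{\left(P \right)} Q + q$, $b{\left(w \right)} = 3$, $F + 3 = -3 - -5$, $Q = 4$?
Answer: $47083$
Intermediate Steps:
$F = -1$ ($F = -3 - -2 = -3 + \left(-3 + 5\right) = -3 + 2 = -1$)
$W{\left(P,q \right)} = 5 + q$ ($W{\left(P,q \right)} = -7 + \left(3 \cdot 4 + q\right) = -7 + \left(12 + q\right) = 5 + q$)
$47283 - B{\left(F \right)} W{\left(0,5 \right)} \left(-20\right) = 47283 - - (5 + 5) \left(-20\right) = 47283 - \left(-1\right) 10 \left(-20\right) = 47283 - \left(-10\right) \left(-20\right) = 47283 - 200 = 47083$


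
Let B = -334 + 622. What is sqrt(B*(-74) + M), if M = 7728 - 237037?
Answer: I*sqrt(250621) ≈ 500.62*I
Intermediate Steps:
B = 288
M = -229309
sqrt(B*(-74) + M) = sqrt(288*(-74) - 229309) = sqrt(-21312 - 229309) = sqrt(-250621) = I*sqrt(250621)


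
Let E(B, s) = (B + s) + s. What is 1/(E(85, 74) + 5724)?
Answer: 1/5957 ≈ 0.00016787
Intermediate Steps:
E(B, s) = B + 2*s
1/(E(85, 74) + 5724) = 1/((85 + 2*74) + 5724) = 1/((85 + 148) + 5724) = 1/(233 + 5724) = 1/5957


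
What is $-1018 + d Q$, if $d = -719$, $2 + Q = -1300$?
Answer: $935120$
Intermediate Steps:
$Q = -1302$ ($Q = -2 - 1300 = -1302$)
$-1018 + d Q = -1018 - -936138 = -1018 + 936138 = 935120$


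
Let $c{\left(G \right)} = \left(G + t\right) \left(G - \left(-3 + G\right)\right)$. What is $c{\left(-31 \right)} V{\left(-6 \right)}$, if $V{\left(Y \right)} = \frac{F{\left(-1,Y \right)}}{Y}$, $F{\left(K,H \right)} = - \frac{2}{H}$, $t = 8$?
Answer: $\frac{23}{6} \approx 3.8333$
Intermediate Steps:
$V{\left(Y \right)} = - \frac{2}{Y^{2}}$ ($V{\left(Y \right)} = \frac{\left(-2\right) \frac{1}{Y}}{Y} = - \frac{2}{Y^{2}}$)
$c{\left(G \right)} = 24 + 3 G$ ($c{\left(G \right)} = \left(G + 8\right) \left(G - \left(-3 + G\right)\right) = \left(8 + G\right) 3 = 24 + 3 G$)
$c{\left(-31 \right)} V{\left(-6 \right)} = \left(24 + 3 \left(-31\right)\right) \left(- \frac{2}{36}\right) = \left(24 - 93\right) \left(\left(-2\right) \frac{1}{36}\right) = \left(-69\right) \left(- \frac{1}{18}\right) = \frac{23}{6}$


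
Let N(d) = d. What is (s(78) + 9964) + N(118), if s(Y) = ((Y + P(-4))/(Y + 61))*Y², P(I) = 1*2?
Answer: 1888118/139 ≈ 13584.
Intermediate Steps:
P(I) = 2
s(Y) = Y²*(2 + Y)/(61 + Y) (s(Y) = ((Y + 2)/(Y + 61))*Y² = ((2 + Y)/(61 + Y))*Y² = Y²*(2 + Y)/(61 + Y))
(s(78) + 9964) + N(118) = (78²*(2 + 78)/(61 + 78) + 9964) + 118 = (6084*80/139 + 9964) + 118 = (6084*(1/139)*80 + 9964) + 118 = (486720/139 + 9964) + 118 = 1871716/139 + 118 = 1888118/139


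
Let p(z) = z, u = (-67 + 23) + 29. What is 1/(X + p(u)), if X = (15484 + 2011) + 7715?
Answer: 1/25195 ≈ 3.9690e-5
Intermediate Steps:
u = -15 (u = -44 + 29 = -15)
X = 25210 (X = 17495 + 7715 = 25210)
1/(X + p(u)) = 1/(25210 - 15) = 1/25195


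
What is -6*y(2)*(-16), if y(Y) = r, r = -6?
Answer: -576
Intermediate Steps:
y(Y) = -6
-6*y(2)*(-16) = -6*(-6)*(-16) = 36*(-16) = -576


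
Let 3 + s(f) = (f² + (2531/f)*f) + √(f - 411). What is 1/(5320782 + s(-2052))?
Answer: 9534014/90897422954659 - I*√2463/90897422954659 ≈ 1.0489e-7 - 5.4599e-13*I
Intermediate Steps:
s(f) = 2528 + f² + √(-411 + f) (s(f) = -3 + ((f² + (2531/f)*f) + √(f - 411)) = -3 + ((f² + 2531) + √(-411 + f)) = -3 + ((2531 + f²) + √(-411 + f)) = -3 + (2531 + f² + √(-411 + f)) = 2528 + f² + √(-411 + f))
1/(5320782 + s(-2052)) = 1/(5320782 + (2528 + (-2052)² + √(-411 - 2052))) = 1/(5320782 + (2528 + 4210704 + √(-2463))) = 1/(5320782 + (2528 + 4210704 + I*√2463)) = 1/(5320782 + (4213232 + I*√2463)) = 1/(9534014 + I*√2463)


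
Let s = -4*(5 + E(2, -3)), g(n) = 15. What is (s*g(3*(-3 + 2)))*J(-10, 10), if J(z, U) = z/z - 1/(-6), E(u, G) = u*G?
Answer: 70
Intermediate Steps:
E(u, G) = G*u
J(z, U) = 7/6 (J(z, U) = 1 - 1*(-⅙) = 1 + ⅙ = 7/6)
s = 4 (s = -4*(5 - 3*2) = -4*(5 - 6) = -4*(-1) = 4)
(s*g(3*(-3 + 2)))*J(-10, 10) = (4*15)*(7/6) = 60*(7/6) = 70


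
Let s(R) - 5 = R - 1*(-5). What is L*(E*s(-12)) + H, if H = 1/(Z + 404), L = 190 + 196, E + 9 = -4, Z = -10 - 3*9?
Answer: 3683213/367 ≈ 10036.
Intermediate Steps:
Z = -37 (Z = -10 - 27 = -37)
E = -13 (E = -9 - 4 = -13)
s(R) = 10 + R (s(R) = 5 + (R - 1*(-5)) = 5 + (R + 5) = 5 + (5 + R) = 10 + R)
L = 386
H = 1/367 (H = 1/(-37 + 404) = 1/367 ≈ 0.0027248)
L*(E*s(-12)) + H = 386*(-13*(10 - 12)) + 1/367 = 386*(-13*(-2)) + 1/367 = 386*26 + 1/367 = 10036 + 1/367 = 3683213/367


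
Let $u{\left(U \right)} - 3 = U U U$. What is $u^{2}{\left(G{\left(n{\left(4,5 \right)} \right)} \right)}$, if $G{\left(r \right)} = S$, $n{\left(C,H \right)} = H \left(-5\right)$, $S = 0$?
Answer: $9$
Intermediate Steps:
$n{\left(C,H \right)} = - 5 H$
$G{\left(r \right)} = 0$
$u{\left(U \right)} = 3 + U^{3}$ ($u{\left(U \right)} = 3 + U U U = 3 + U^{2} U = 3 + U^{3}$)
$u^{2}{\left(G{\left(n{\left(4,5 \right)} \right)} \right)} = \left(3 + 0^{3}\right)^{2} = \left(3 + 0\right)^{2} = 3^{2} = 9$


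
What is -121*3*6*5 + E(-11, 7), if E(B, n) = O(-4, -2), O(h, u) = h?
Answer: -10894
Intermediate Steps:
E(B, n) = -4
-121*3*6*5 + E(-11, 7) = -121*3*6*5 - 4 = -2178*5 - 4 = -121*90 - 4 = -10890 - 4 = -10894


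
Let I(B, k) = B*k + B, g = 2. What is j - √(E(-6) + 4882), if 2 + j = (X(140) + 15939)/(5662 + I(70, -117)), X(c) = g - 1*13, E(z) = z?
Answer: -10422/1229 - 2*√1219 ≈ -78.308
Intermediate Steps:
X(c) = -11 (X(c) = 2 - 1*13 = 2 - 13 = -11)
I(B, k) = B + B*k
j = -10422/1229 (j = -2 + (-11 + 15939)/(5662 + 70*(1 - 117)) = -2 + 15928/(5662 + 70*(-116)) = -2 + 15928/(5662 - 8120) = -2 + 15928/(-2458) = -2 + 15928*(-1/2458) = -2 - 7964/1229 = -10422/1229 ≈ -8.4801)
j - √(E(-6) + 4882) = -10422/1229 - √(-6 + 4882) = -10422/1229 - √4876 = -10422/1229 - 2*√1219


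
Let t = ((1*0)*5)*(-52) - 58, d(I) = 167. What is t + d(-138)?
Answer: 109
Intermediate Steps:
t = -58 (t = (0*5)*(-52) - 58 = 0*(-52) - 58 = 0 - 58 = -58)
t + d(-138) = -58 + 167 = 109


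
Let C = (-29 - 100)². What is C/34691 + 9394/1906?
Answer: 178802500/33060523 ≈ 5.4083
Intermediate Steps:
C = 16641 (C = (-129)² = 16641)
C/34691 + 9394/1906 = 16641/34691 + 9394/1906 = 16641*(1/34691) + 9394*(1/1906) = 16641/34691 + 4697/953 = 178802500/33060523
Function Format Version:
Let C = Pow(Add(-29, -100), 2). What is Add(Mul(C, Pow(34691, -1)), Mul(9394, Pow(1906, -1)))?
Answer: Rational(178802500, 33060523) ≈ 5.4083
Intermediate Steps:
C = 16641 (C = Pow(-129, 2) = 16641)
Add(Mul(C, Pow(34691, -1)), Mul(9394, Pow(1906, -1))) = Add(Mul(16641, Pow(34691, -1)), Mul(9394, Pow(1906, -1))) = Add(Mul(16641, Rational(1, 34691)), Mul(9394, Rational(1, 1906))) = Add(Rational(16641, 34691), Rational(4697, 953)) = Rational(178802500, 33060523)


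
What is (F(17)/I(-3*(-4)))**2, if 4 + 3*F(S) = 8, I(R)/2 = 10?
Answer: 1/225 ≈ 0.0044444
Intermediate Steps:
I(R) = 20 (I(R) = 2*10 = 20)
F(S) = 4/3 (F(S) = -4/3 + (1/3)*8 = -4/3 + 8/3 = 4/3)
(F(17)/I(-3*(-4)))**2 = ((4/3)/20)**2 = ((4/3)*(1/20))**2 = (1/15)**2 = 1/225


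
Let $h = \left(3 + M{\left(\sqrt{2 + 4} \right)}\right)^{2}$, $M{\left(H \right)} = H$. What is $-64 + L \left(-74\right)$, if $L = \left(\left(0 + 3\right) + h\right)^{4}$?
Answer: $-42293728 - 17262720 \sqrt{6} \approx -8.4579 \cdot 10^{7}$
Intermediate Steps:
$h = \left(3 + \sqrt{6}\right)^{2}$ ($h = \left(3 + \sqrt{2 + 4}\right)^{2} = \left(3 + \sqrt{6}\right)^{2} \approx 29.697$)
$L = \left(3 + \left(3 + \sqrt{6}\right)^{2}\right)^{4}$ ($L = \left(\left(0 + 3\right) + \left(3 + \sqrt{6}\right)^{2}\right)^{4} = \left(3 + \left(3 + \sqrt{6}\right)^{2}\right)^{4} \approx 1.143 \cdot 10^{6}$)
$-64 + L \left(-74\right) = -64 + \left(571536 + 233280 \sqrt{6}\right) \left(-74\right) = -64 - \left(42293664 + 17262720 \sqrt{6}\right) = -42293728 - 17262720 \sqrt{6}$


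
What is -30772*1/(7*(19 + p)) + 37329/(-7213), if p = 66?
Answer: -34881313/613105 ≈ -56.893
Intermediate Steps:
-30772*1/(7*(19 + p)) + 37329/(-7213) = -30772*1/(7*(19 + 66)) + 37329/(-7213) = -30772/(7*85) + 37329*(-1/7213) = -30772/595 - 37329/7213 = -30772*1/595 - 37329/7213 = -4396/85 - 37329/7213 = -34881313/613105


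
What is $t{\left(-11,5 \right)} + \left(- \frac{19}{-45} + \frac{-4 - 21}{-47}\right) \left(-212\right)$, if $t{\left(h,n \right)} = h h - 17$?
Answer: $- \frac{207856}{2115} \approx -98.277$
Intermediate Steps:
$t{\left(h,n \right)} = -17 + h^{2}$ ($t{\left(h,n \right)} = h^{2} - 17 = -17 + h^{2}$)
$t{\left(-11,5 \right)} + \left(- \frac{19}{-45} + \frac{-4 - 21}{-47}\right) \left(-212\right) = \left(-17 + \left(-11\right)^{2}\right) + \left(- \frac{19}{-45} + \frac{-4 - 21}{-47}\right) \left(-212\right) = \left(-17 + 121\right) + \left(\left(-19\right) \left(- \frac{1}{45}\right) + \left(-4 - 21\right) \left(- \frac{1}{47}\right)\right) \left(-212\right) = 104 + \left(\frac{19}{45} - - \frac{25}{47}\right) \left(-212\right) = 104 + \left(\frac{19}{45} + \frac{25}{47}\right) \left(-212\right) = 104 + \frac{2018}{2115} \left(-212\right) = 104 - \frac{427816}{2115} = - \frac{207856}{2115}$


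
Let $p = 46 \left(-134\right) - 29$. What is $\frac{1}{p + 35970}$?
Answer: $\frac{1}{29777} \approx 3.3583 \cdot 10^{-5}$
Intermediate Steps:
$p = -6193$ ($p = -6164 - 29 = -6193$)
$\frac{1}{p + 35970} = \frac{1}{-6193 + 35970} = \frac{1}{29777}$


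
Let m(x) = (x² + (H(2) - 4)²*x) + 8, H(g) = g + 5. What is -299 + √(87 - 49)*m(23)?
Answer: -299 + 744*√38 ≈ 4287.3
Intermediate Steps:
H(g) = 5 + g
m(x) = 8 + x² + 9*x (m(x) = (x² + ((5 + 2) - 4)²*x) + 8 = (x² + (7 - 4)²*x) + 8 = (x² + 3²*x) + 8 = (x² + 9*x) + 8 = 8 + x² + 9*x)
-299 + √(87 - 49)*m(23) = -299 + √(87 - 49)*(8 + 23² + 9*23) = -299 + √38*(8 + 529 + 207) = -299 + √38*744 = -299 + 744*√38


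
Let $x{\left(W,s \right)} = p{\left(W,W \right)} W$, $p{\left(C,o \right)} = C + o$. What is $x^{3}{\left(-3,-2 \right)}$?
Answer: $5832$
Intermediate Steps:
$x{\left(W,s \right)} = 2 W^{2}$ ($x{\left(W,s \right)} = \left(W + W\right) W = 2 W W = 2 W^{2}$)
$x^{3}{\left(-3,-2 \right)} = \left(2 \left(-3\right)^{2}\right)^{3} = \left(2 \cdot 9\right)^{3} = 18^{3} = 5832$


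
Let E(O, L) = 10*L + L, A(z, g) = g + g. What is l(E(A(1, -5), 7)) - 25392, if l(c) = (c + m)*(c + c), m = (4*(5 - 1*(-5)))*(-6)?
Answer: -50494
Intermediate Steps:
A(z, g) = 2*g
E(O, L) = 11*L
m = -240 (m = (4*(5 + 5))*(-6) = (4*10)*(-6) = 40*(-6) = -240)
l(c) = 2*c*(-240 + c) (l(c) = (c - 240)*(c + c) = (-240 + c)*(2*c) = 2*c*(-240 + c))
l(E(A(1, -5), 7)) - 25392 = 2*(11*7)*(-240 + 11*7) - 25392 = 2*77*(-240 + 77) - 25392 = 2*77*(-163) - 25392 = -25102 - 25392 = -50494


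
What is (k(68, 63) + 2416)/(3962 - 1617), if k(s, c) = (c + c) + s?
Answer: 522/469 ≈ 1.1130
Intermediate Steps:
k(s, c) = s + 2*c (k(s, c) = 2*c + s = s + 2*c)
(k(68, 63) + 2416)/(3962 - 1617) = ((68 + 2*63) + 2416)/(3962 - 1617) = ((68 + 126) + 2416)/2345 = (194 + 2416)*(1/2345) = 2610*(1/2345) = 522/469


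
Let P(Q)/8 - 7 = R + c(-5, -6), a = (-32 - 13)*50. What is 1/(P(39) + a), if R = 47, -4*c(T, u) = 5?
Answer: -1/1828 ≈ -0.00054705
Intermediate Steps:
c(T, u) = -5/4 (c(T, u) = -¼*5 = -5/4)
a = -2250 (a = -45*50 = -2250)
P(Q) = 422 (P(Q) = 56 + 8*(47 - 5/4) = 56 + 8*(183/4) = 56 + 366 = 422)
1/(P(39) + a) = 1/(422 - 2250) = 1/(-1828) = -1/1828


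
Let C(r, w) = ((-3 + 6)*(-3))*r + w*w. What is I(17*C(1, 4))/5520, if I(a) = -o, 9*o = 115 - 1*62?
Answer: -53/49680 ≈ -0.0010668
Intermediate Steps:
o = 53/9 (o = (115 - 1*62)/9 = (115 - 62)/9 = (⅑)*53 = 53/9 ≈ 5.8889)
C(r, w) = w² - 9*r (C(r, w) = (3*(-3))*r + w² = -9*r + w² = w² - 9*r)
I(a) = -53/9 (I(a) = -1*53/9 = -53/9)
I(17*C(1, 4))/5520 = -53/9/5520 = -53/9*1/5520 = -53/49680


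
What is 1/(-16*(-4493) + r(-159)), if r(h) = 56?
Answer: 1/71944 ≈ 1.3900e-5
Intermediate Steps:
1/(-16*(-4493) + r(-159)) = 1/(-16*(-4493) + 56) = 1/(71888 + 56) = 1/71944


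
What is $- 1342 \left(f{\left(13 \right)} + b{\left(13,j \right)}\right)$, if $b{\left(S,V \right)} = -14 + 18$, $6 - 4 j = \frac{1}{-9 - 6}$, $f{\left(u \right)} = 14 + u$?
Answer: $-41602$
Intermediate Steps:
$j = \frac{91}{60}$ ($j = \frac{3}{2} - \frac{1}{4 \left(-9 - 6\right)} = \frac{3}{2} - \frac{1}{4 \left(-15\right)} = \frac{3}{2} - - \frac{1}{60} = \frac{3}{2} + \frac{1}{60} = \frac{91}{60} \approx 1.5167$)
$b{\left(S,V \right)} = 4$
$- 1342 \left(f{\left(13 \right)} + b{\left(13,j \right)}\right) = - 1342 \left(\left(14 + 13\right) + 4\right) = - 1342 \left(27 + 4\right) = \left(-1342\right) 31 = -41602$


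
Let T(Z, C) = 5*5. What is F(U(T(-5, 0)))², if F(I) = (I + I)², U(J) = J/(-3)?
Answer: 6250000/81 ≈ 77161.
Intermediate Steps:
T(Z, C) = 25
U(J) = -J/3 (U(J) = J*(-⅓) = -J/3)
F(I) = 4*I² (F(I) = (2*I)² = 4*I²)
F(U(T(-5, 0)))² = (4*(-⅓*25)²)² = (4*(-25/3)²)² = (4*(625/9))² = (2500/9)² = 6250000/81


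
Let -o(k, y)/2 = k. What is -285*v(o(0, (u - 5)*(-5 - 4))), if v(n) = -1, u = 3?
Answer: 285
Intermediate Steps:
o(k, y) = -2*k
-285*v(o(0, (u - 5)*(-5 - 4))) = -285*(-1) = 285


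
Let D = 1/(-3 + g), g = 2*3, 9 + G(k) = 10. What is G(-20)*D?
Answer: ⅓ ≈ 0.33333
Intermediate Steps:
G(k) = 1 (G(k) = -9 + 10 = 1)
g = 6
D = ⅓ (D = 1/(-3 + 6) = 1/3 = ⅓ ≈ 0.33333)
G(-20)*D = 1*(⅓) = ⅓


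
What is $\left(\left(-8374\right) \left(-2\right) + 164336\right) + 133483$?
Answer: $314567$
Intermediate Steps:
$\left(\left(-8374\right) \left(-2\right) + 164336\right) + 133483 = \left(16748 + 164336\right) + 133483 = 181084 + 133483 = 314567$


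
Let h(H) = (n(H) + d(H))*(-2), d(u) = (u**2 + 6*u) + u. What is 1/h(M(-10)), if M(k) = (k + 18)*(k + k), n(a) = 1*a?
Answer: -1/48640 ≈ -2.0559e-5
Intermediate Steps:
n(a) = a
d(u) = u**2 + 7*u
M(k) = 2*k*(18 + k) (M(k) = (18 + k)*(2*k) = 2*k*(18 + k))
h(H) = -2*H - 2*H*(7 + H) (h(H) = (H + H*(7 + H))*(-2) = -2*H - 2*H*(7 + H))
1/h(M(-10)) = 1/(2*(2*(-10)*(18 - 10))*(-8 - 2*(-10)*(18 - 10))) = 1/(2*(2*(-10)*8)*(-8 - 2*(-10)*8)) = 1/(2*(-160)*(-8 - 1*(-160))) = 1/(2*(-160)*(-8 + 160)) = 1/(2*(-160)*152) = 1/(-48640) = -1/48640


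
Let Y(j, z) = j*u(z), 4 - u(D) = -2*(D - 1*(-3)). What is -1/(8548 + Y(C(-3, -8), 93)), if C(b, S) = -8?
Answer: -1/6980 ≈ -0.00014327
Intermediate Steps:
u(D) = 10 + 2*D (u(D) = 4 - (-2)*(D - 1*(-3)) = 4 - (-2)*(D + 3) = 4 - (-2)*(3 + D) = 4 - (-6 - 2*D) = 4 + (6 + 2*D) = 10 + 2*D)
Y(j, z) = j*(10 + 2*z)
-1/(8548 + Y(C(-3, -8), 93)) = -1/(8548 + 2*(-8)*(5 + 93)) = -1/(8548 + 2*(-8)*98) = -1/(8548 - 1568) = -1/6980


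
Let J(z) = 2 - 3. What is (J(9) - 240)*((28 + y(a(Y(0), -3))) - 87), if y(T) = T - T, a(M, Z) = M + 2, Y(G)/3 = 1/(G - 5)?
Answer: 14219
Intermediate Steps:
Y(G) = 3/(-5 + G) (Y(G) = 3/(G - 5) = 3/(-5 + G))
a(M, Z) = 2 + M
J(z) = -1
y(T) = 0
(J(9) - 240)*((28 + y(a(Y(0), -3))) - 87) = (-1 - 240)*((28 + 0) - 87) = -241*(28 - 87) = -241*(-59) = 14219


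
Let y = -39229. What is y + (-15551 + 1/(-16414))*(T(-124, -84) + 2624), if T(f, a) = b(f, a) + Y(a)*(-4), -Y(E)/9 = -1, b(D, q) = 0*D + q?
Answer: -319900104383/8207 ≈ -3.8979e+7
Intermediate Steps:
b(D, q) = q (b(D, q) = 0 + q = q)
Y(E) = 9 (Y(E) = -9*(-1) = 9)
T(f, a) = -36 + a (T(f, a) = a + 9*(-4) = a - 36 = -36 + a)
y + (-15551 + 1/(-16414))*(T(-124, -84) + 2624) = -39229 + (-15551 + 1/(-16414))*((-36 - 84) + 2624) = -39229 + (-15551 - 1/16414)*(-120 + 2624) = -39229 - 255254115/16414*2504 = -39229 - 319578151980/8207 = -319900104383/8207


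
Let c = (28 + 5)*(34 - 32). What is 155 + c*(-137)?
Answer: -8887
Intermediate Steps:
c = 66 (c = 33*2 = 66)
155 + c*(-137) = 155 + 66*(-137) = 155 - 9042 = -8887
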